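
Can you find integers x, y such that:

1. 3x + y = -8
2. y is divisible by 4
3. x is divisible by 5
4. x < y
Yes

Take x = -20, y = 52. Substituting into each constraint:
  (1) 3(-20) + 52 = -8 ✓
  (2) 52 = 4 × 13, remainder 0 ✓
  (3) -20 = 5 × -4, remainder 0 ✓
  (4) -20 < 52 ✓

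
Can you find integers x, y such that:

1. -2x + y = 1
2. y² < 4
Yes

Take x = 0, y = 1. Substituting into each constraint:
  (1) -2(0) + 1 = 1 ✓
  (2) y² = (1)² = 1, and 1 < 4 ✓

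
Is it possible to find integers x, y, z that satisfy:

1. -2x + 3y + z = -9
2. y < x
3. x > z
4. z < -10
Yes

Take x = 5, y = 4, z = -11. Substituting into each constraint:
  (1) -2(5) + 3(4) + (-11) = -9 ✓
  (2) 4 < 5 ✓
  (3) 5 > -11 ✓
  (4) -11 < -10 ✓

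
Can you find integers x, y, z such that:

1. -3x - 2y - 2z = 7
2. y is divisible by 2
Yes

Take x = -1, y = -2, z = 0. Substituting into each constraint:
  (1) -3(-1) - 2(-2) - 2(0) = 7 ✓
  (2) -2 = 2 × -1, remainder 0 ✓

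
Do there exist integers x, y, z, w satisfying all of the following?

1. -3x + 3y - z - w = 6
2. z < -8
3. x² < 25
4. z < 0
Yes

Take x = 1, y = 0, z = -9, w = 0. Substituting into each constraint:
  (1) -3(1) + 3(0) + 9 + 0 = 6 ✓
  (2) -9 < -8 ✓
  (3) x² = (1)² = 1, and 1 < 25 ✓
  (4) -9 < 0 ✓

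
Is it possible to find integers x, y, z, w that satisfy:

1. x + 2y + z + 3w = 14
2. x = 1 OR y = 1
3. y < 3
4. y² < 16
Yes

Take x = 1, y = 0, z = 13, w = 0. Substituting into each constraint:
  (1) 1 + 2(0) + 13 + 3(0) = 14 ✓
  (2) x = 1, target 1 ✓ (first branch holds)
  (3) 0 < 3 ✓
  (4) y² = (0)² = 0, and 0 < 16 ✓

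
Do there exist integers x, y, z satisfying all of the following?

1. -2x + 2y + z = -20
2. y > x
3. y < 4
Yes

Take x = 0, y = 1, z = -22. Substituting into each constraint:
  (1) -2(0) + 2(1) + (-22) = -20 ✓
  (2) 1 > 0 ✓
  (3) 1 < 4 ✓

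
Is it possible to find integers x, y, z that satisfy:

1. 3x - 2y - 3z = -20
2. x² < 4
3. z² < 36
Yes

Take x = 0, y = 10, z = 0. Substituting into each constraint:
  (1) 3(0) - 2(10) - 3(0) = -20 ✓
  (2) x² = (0)² = 0, and 0 < 4 ✓
  (3) z² = (0)² = 0, and 0 < 36 ✓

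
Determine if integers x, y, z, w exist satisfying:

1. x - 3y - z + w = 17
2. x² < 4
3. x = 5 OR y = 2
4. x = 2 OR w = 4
Yes

Take x = 0, y = 2, z = -19, w = 4. Substituting into each constraint:
  (1) 0 - 3(2) + 19 + 4 = 17 ✓
  (2) x² = (0)² = 0, and 0 < 4 ✓
  (3) y = 2, target 2 ✓ (second branch holds)
  (4) w = 4, target 4 ✓ (second branch holds)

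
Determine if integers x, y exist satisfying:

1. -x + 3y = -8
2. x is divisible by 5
Yes

Take x = 20, y = 4. Substituting into each constraint:
  (1) (-20) + 3(4) = -8 ✓
  (2) 20 = 5 × 4, remainder 0 ✓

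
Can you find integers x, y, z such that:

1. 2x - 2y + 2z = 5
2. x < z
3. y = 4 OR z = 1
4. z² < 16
No

Even the single constraint (2x - 2y + 2z = 5) is infeasible over the integers.

  - 2x - 2y + 2z = 5: every term on the left is divisible by 2, so the LHS ≡ 0 (mod 2), but the RHS 5 is not — no integer solution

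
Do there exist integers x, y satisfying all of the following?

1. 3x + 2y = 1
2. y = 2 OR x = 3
Yes

Take x = -1, y = 2. Substituting into each constraint:
  (1) 3(-1) + 2(2) = 1 ✓
  (2) y = 2, target 2 ✓ (first branch holds)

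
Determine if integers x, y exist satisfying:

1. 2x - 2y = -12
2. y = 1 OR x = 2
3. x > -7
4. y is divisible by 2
Yes

Take x = 2, y = 8. Substituting into each constraint:
  (1) 2(2) - 2(8) = -12 ✓
  (2) x = 2, target 2 ✓ (second branch holds)
  (3) 2 > -7 ✓
  (4) 8 = 2 × 4, remainder 0 ✓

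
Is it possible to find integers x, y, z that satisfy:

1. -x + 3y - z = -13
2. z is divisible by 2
Yes

Take x = 1, y = -4, z = 0. Substituting into each constraint:
  (1) (-1) + 3(-4) + 0 = -13 ✓
  (2) 0 = 2 × 0, remainder 0 ✓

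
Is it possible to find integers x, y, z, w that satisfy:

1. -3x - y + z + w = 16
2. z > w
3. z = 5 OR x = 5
Yes

Take x = 5, y = -32, z = 0, w = -1. Substituting into each constraint:
  (1) -3(5) + 32 + 0 + (-1) = 16 ✓
  (2) 0 > -1 ✓
  (3) x = 5, target 5 ✓ (second branch holds)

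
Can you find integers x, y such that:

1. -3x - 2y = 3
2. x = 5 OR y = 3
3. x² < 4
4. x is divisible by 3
No

A contradictory subset is {-3x - 2y = 3, x = 5 OR y = 3, x² < 4}. No integer assignment can satisfy these jointly:

  - -3x - 2y = 3: is a linear equation tying the variables together
  - x = 5 OR y = 3: forces a choice: either x = 5 or y = 3
  - x² < 4: restricts x to |x| ≤ 1

Split on the disjunction (x = 5 OR y = 3):
  • If x = 5: this contradicts x² < 4, which requires |x| ≤ 1.
  • If y = 3: the equation forces x = -3, but x² < 4 requires |x| ≤ 1.
Both branches are infeasible, so the system has no integer solution.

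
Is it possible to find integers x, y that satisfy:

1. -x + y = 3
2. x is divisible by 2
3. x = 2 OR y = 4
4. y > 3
Yes

Take x = 2, y = 5. Substituting into each constraint:
  (1) (-2) + 5 = 3 ✓
  (2) 2 = 2 × 1, remainder 0 ✓
  (3) x = 2, target 2 ✓ (first branch holds)
  (4) 5 > 3 ✓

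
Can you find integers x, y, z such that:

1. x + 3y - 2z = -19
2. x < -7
Yes

Take x = -19, y = 0, z = 0. Substituting into each constraint:
  (1) (-19) + 3(0) - 2(0) = -19 ✓
  (2) -19 < -7 ✓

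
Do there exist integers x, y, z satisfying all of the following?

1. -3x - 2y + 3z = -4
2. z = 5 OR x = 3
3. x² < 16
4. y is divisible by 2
Yes

Take x = 1, y = 8, z = 5. Substituting into each constraint:
  (1) -3(1) - 2(8) + 3(5) = -4 ✓
  (2) z = 5, target 5 ✓ (first branch holds)
  (3) x² = (1)² = 1, and 1 < 16 ✓
  (4) 8 = 2 × 4, remainder 0 ✓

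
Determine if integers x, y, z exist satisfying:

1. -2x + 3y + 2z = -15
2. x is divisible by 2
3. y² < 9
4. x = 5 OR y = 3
No

A contradictory subset is {x is divisible by 2, y² < 9, x = 5 OR y = 3}. No integer assignment can satisfy these jointly:

  - x is divisible by 2: restricts x to multiples of 2
  - y² < 9: restricts y to |y| ≤ 2
  - x = 5 OR y = 3: forces a choice: either x = 5 or y = 3

Split on the disjunction (x = 5 OR y = 3):
  • If x = 5: this contradicts the divisibility constraint — 5 is not a multiple of 2.
  • If y = 3: this contradicts y² < 9, which requires |y| ≤ 2.
Both branches are infeasible, so the system has no integer solution.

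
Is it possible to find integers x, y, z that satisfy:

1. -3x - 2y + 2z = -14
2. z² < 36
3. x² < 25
Yes

Take x = 0, y = 7, z = 0. Substituting into each constraint:
  (1) -3(0) - 2(7) + 2(0) = -14 ✓
  (2) z² = (0)² = 0, and 0 < 36 ✓
  (3) x² = (0)² = 0, and 0 < 25 ✓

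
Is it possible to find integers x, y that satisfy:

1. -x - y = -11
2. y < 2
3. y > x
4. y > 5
No

A contradictory subset is {y < 2, y > 5}. No integer assignment can satisfy these jointly:

  - y < 2: bounds one variable relative to a constant
  - y > 5: bounds one variable relative to a constant

Direct contradiction: the bounds on y require y ≥ 6 and y ≤ 1 simultaneously, which is empty.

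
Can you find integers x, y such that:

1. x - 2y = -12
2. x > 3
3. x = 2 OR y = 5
No

The full constraint system is jointly infeasible over the integers. Each constraint and what it forces:

  - x - 2y = -12: is a linear equation tying the variables together
  - x > 3: bounds one variable relative to a constant
  - x = 2 OR y = 5: forces a choice: either x = 2 or y = 5

Split on the disjunction (x = 2 OR y = 5):
  • If x = 2: this contradicts the bound x ≥ 4.
  • If y = 5: the equation forces x = -2, which contradicts the bound x ≥ 4.
Both branches are infeasible, so the system has no integer solution.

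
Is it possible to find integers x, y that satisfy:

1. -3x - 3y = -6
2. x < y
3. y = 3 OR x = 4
Yes

Take x = -1, y = 3. Substituting into each constraint:
  (1) -3(-1) - 3(3) = -6 ✓
  (2) -1 < 3 ✓
  (3) y = 3, target 3 ✓ (first branch holds)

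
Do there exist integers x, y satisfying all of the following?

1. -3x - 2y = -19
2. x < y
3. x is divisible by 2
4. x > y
No

A contradictory subset is {x < y, x > y}. No integer assignment can satisfy these jointly:

  - x < y: bounds one variable relative to another variable
  - x > y: bounds one variable relative to another variable

Direct contradiction: y > x and x > y cannot both hold.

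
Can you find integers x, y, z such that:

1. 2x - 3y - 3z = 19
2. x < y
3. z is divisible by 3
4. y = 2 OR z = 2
Yes

Take x = -1, y = 2, z = -9. Substituting into each constraint:
  (1) 2(-1) - 3(2) - 3(-9) = 19 ✓
  (2) -1 < 2 ✓
  (3) -9 = 3 × -3, remainder 0 ✓
  (4) y = 2, target 2 ✓ (first branch holds)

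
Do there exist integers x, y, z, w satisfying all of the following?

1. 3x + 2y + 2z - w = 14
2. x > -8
Yes

Take x = 0, y = 7, z = 0, w = 0. Substituting into each constraint:
  (1) 3(0) + 2(7) + 2(0) + 0 = 14 ✓
  (2) 0 > -8 ✓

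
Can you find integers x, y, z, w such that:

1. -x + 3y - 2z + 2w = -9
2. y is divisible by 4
Yes

Take x = 9, y = 0, z = 0, w = 0. Substituting into each constraint:
  (1) (-9) + 3(0) - 2(0) + 2(0) = -9 ✓
  (2) 0 = 4 × 0, remainder 0 ✓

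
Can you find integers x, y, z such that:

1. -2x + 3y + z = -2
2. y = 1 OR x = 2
Yes

Take x = 2, y = 0, z = 2. Substituting into each constraint:
  (1) -2(2) + 3(0) + 2 = -2 ✓
  (2) x = 2, target 2 ✓ (second branch holds)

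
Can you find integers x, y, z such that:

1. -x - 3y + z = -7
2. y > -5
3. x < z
Yes

Take x = 0, y = 3, z = 2. Substituting into each constraint:
  (1) 0 - 3(3) + 2 = -7 ✓
  (2) 3 > -5 ✓
  (3) 0 < 2 ✓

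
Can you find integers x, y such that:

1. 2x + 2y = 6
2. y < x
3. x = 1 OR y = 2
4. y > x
No

A contradictory subset is {y < x, y > x}. No integer assignment can satisfy these jointly:

  - y < x: bounds one variable relative to another variable
  - y > x: bounds one variable relative to another variable

Direct contradiction: x > y and y > x cannot both hold.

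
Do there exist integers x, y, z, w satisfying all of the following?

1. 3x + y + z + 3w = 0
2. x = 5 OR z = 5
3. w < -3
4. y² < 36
Yes

Take x = 5, y = 0, z = -3, w = -4. Substituting into each constraint:
  (1) 3(5) + 0 + (-3) + 3(-4) = 0 ✓
  (2) x = 5, target 5 ✓ (first branch holds)
  (3) -4 < -3 ✓
  (4) y² = (0)² = 0, and 0 < 36 ✓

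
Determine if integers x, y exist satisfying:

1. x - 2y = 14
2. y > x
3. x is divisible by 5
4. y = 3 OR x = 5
No

A contradictory subset is {x - 2y = 14, y > x, y = 3 OR x = 5}. No integer assignment can satisfy these jointly:

  - x - 2y = 14: is a linear equation tying the variables together
  - y > x: bounds one variable relative to another variable
  - y = 3 OR x = 5: forces a choice: either y = 3 or x = 5

Split on the disjunction (y = 3 OR x = 5):
  • If y = 3: the equation forces x = 20, giving (y, x) = (3, 20), which violates y > x.
  • If x = 5: with x = 5, every remaining term of the linear equation is divisible by 2, so the left side is ≡ 0 (mod 2); but the right side 9 ≡ 1 (mod 2). No integers can satisfy it.
Both branches are infeasible, so the system has no integer solution.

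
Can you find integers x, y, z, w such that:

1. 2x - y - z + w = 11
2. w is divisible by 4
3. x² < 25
Yes

Take x = 0, y = -11, z = 0, w = 0. Substituting into each constraint:
  (1) 2(0) + 11 + 0 + 0 = 11 ✓
  (2) 0 = 4 × 0, remainder 0 ✓
  (3) x² = (0)² = 0, and 0 < 25 ✓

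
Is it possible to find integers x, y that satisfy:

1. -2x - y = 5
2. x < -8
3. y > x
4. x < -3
Yes

Take x = -9, y = 13. Substituting into each constraint:
  (1) -2(-9) + (-13) = 5 ✓
  (2) -9 < -8 ✓
  (3) 13 > -9 ✓
  (4) -9 < -3 ✓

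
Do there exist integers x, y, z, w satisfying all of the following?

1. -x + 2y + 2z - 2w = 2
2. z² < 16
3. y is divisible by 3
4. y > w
Yes

Take x = 0, y = 0, z = 0, w = -1. Substituting into each constraint:
  (1) 0 + 2(0) + 2(0) - 2(-1) = 2 ✓
  (2) z² = (0)² = 0, and 0 < 16 ✓
  (3) 0 = 3 × 0, remainder 0 ✓
  (4) 0 > -1 ✓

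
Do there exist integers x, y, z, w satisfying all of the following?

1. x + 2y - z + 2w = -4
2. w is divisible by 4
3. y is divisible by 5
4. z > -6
Yes

Take x = 0, y = 0, z = 4, w = 0. Substituting into each constraint:
  (1) 0 + 2(0) + (-4) + 2(0) = -4 ✓
  (2) 0 = 4 × 0, remainder 0 ✓
  (3) 0 = 5 × 0, remainder 0 ✓
  (4) 4 > -6 ✓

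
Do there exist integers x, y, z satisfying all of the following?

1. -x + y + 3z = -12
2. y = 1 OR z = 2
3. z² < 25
Yes

Take x = 13, y = 1, z = 0. Substituting into each constraint:
  (1) (-13) + 1 + 3(0) = -12 ✓
  (2) y = 1, target 1 ✓ (first branch holds)
  (3) z² = (0)² = 0, and 0 < 25 ✓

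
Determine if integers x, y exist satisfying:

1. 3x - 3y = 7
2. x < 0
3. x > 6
No

Even the single constraint (3x - 3y = 7) is infeasible over the integers.

  - 3x - 3y = 7: every term on the left is divisible by 3, so the LHS ≡ 0 (mod 3), but the RHS 7 is not — no integer solution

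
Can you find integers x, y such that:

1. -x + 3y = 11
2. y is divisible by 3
Yes

Take x = -11, y = 0. Substituting into each constraint:
  (1) 11 + 3(0) = 11 ✓
  (2) 0 = 3 × 0, remainder 0 ✓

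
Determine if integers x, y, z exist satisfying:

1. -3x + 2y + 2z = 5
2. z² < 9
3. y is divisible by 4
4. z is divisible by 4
Yes

Take x = 1, y = 4, z = 0. Substituting into each constraint:
  (1) -3(1) + 2(4) + 2(0) = 5 ✓
  (2) z² = (0)² = 0, and 0 < 9 ✓
  (3) 4 = 4 × 1, remainder 0 ✓
  (4) 0 = 4 × 0, remainder 0 ✓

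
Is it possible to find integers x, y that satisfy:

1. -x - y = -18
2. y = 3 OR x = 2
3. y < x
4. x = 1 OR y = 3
Yes

Take x = 15, y = 3. Substituting into each constraint:
  (1) (-15) + (-3) = -18 ✓
  (2) y = 3, target 3 ✓ (first branch holds)
  (3) 3 < 15 ✓
  (4) y = 3, target 3 ✓ (second branch holds)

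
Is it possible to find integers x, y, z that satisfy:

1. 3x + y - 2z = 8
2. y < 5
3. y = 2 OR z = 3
Yes

Take x = 2, y = 2, z = 0. Substituting into each constraint:
  (1) 3(2) + 2 - 2(0) = 8 ✓
  (2) 2 < 5 ✓
  (3) y = 2, target 2 ✓ (first branch holds)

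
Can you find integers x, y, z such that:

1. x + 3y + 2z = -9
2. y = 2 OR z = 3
Yes

Take x = -15, y = 0, z = 3. Substituting into each constraint:
  (1) (-15) + 3(0) + 2(3) = -9 ✓
  (2) z = 3, target 3 ✓ (second branch holds)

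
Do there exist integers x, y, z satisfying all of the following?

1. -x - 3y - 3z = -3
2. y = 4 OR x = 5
Yes

Take x = 6, y = 4, z = -5. Substituting into each constraint:
  (1) (-6) - 3(4) - 3(-5) = -3 ✓
  (2) y = 4, target 4 ✓ (first branch holds)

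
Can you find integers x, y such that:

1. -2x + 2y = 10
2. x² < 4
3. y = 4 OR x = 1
Yes

Take x = -1, y = 4. Substituting into each constraint:
  (1) -2(-1) + 2(4) = 10 ✓
  (2) x² = (-1)² = 1, and 1 < 4 ✓
  (3) y = 4, target 4 ✓ (first branch holds)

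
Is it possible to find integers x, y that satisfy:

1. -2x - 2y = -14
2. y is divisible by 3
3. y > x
Yes

Take x = 1, y = 6. Substituting into each constraint:
  (1) -2(1) - 2(6) = -14 ✓
  (2) 6 = 3 × 2, remainder 0 ✓
  (3) 6 > 1 ✓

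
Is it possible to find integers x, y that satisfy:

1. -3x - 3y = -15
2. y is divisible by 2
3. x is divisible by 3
Yes

Take x = -3, y = 8. Substituting into each constraint:
  (1) -3(-3) - 3(8) = -15 ✓
  (2) 8 = 2 × 4, remainder 0 ✓
  (3) -3 = 3 × -1, remainder 0 ✓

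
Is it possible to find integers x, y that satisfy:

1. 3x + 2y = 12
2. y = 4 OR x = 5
No

The full constraint system is jointly infeasible over the integers. Each constraint and what it forces:

  - 3x + 2y = 12: is a linear equation tying the variables together
  - y = 4 OR x = 5: forces a choice: either y = 4 or x = 5

Split on the disjunction (y = 4 OR x = 5):
  • If y = 4: with y = 4, every remaining term of the linear equation is divisible by 3, so the left side is ≡ 0 (mod 3); but the right side 4 ≡ 1 (mod 3). No integers can satisfy it.
  • If x = 5: with x = 5, every remaining term of the linear equation is divisible by 2, so the left side is ≡ 0 (mod 2); but the right side -3 ≡ 1 (mod 2). No integers can satisfy it.
Both branches are infeasible, so the system has no integer solution.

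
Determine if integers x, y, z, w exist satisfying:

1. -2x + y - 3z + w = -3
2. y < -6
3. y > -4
No

A contradictory subset is {y < -6, y > -4}. No integer assignment can satisfy these jointly:

  - y < -6: bounds one variable relative to a constant
  - y > -4: bounds one variable relative to a constant

Direct contradiction: the bounds on y require y ≥ -3 and y ≤ -7 simultaneously, which is empty.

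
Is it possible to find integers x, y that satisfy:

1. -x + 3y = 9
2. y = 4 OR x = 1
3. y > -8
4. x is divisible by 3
Yes

Take x = 3, y = 4. Substituting into each constraint:
  (1) (-3) + 3(4) = 9 ✓
  (2) y = 4, target 4 ✓ (first branch holds)
  (3) 4 > -8 ✓
  (4) 3 = 3 × 1, remainder 0 ✓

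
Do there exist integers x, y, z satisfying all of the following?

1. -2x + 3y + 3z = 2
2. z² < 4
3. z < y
Yes

Take x = 2, y = 2, z = 0. Substituting into each constraint:
  (1) -2(2) + 3(2) + 3(0) = 2 ✓
  (2) z² = (0)² = 0, and 0 < 4 ✓
  (3) 0 < 2 ✓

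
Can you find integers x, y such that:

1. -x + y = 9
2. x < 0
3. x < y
Yes

Take x = -1, y = 8. Substituting into each constraint:
  (1) 1 + 8 = 9 ✓
  (2) -1 < 0 ✓
  (3) -1 < 8 ✓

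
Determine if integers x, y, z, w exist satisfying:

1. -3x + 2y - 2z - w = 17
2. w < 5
Yes

Take x = 0, y = 9, z = 0, w = 1. Substituting into each constraint:
  (1) -3(0) + 2(9) - 2(0) + (-1) = 17 ✓
  (2) 1 < 5 ✓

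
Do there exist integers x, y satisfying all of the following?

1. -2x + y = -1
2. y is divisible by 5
Yes

Take x = 3, y = 5. Substituting into each constraint:
  (1) -2(3) + 5 = -1 ✓
  (2) 5 = 5 × 1, remainder 0 ✓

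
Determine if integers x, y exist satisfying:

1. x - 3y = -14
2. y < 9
Yes

Take x = 1, y = 5. Substituting into each constraint:
  (1) 1 - 3(5) = -14 ✓
  (2) 5 < 9 ✓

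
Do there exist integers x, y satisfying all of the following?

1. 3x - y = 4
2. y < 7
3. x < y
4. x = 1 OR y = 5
Yes

Take x = 3, y = 5. Substituting into each constraint:
  (1) 3(3) + (-5) = 4 ✓
  (2) 5 < 7 ✓
  (3) 3 < 5 ✓
  (4) y = 5, target 5 ✓ (second branch holds)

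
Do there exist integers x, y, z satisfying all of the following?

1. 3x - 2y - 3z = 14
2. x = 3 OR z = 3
Yes

Take x = 3, y = -1, z = -1. Substituting into each constraint:
  (1) 3(3) - 2(-1) - 3(-1) = 14 ✓
  (2) x = 3, target 3 ✓ (first branch holds)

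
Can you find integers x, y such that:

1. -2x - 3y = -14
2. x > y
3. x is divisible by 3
No

A contradictory subset is {-2x - 3y = -14, x is divisible by 3}. No integer assignment can satisfy these jointly:

  - -2x - 3y = -14: is a linear equation tying the variables together
  - x is divisible by 3: restricts x to multiples of 3

Modular obstruction: writing x = 3x', every remaining term of the linear equation is divisible by 3, so the left side is ≡ 0 (mod 3); but the right side -14 ≡ 1 (mod 3). No integers can satisfy it.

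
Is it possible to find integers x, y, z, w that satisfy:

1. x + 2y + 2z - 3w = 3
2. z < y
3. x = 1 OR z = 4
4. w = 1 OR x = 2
Yes

Take x = 2, y = 7, z = 4, w = 7. Substituting into each constraint:
  (1) 2 + 2(7) + 2(4) - 3(7) = 3 ✓
  (2) 4 < 7 ✓
  (3) z = 4, target 4 ✓ (second branch holds)
  (4) x = 2, target 2 ✓ (second branch holds)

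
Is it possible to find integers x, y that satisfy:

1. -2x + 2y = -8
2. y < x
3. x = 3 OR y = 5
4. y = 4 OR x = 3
Yes

Take x = 3, y = -1. Substituting into each constraint:
  (1) -2(3) + 2(-1) = -8 ✓
  (2) -1 < 3 ✓
  (3) x = 3, target 3 ✓ (first branch holds)
  (4) x = 3, target 3 ✓ (second branch holds)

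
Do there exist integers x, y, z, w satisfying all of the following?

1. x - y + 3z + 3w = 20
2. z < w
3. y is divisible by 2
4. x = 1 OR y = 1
Yes

Take x = 1, y = -4, z = 2, w = 3. Substituting into each constraint:
  (1) 1 + 4 + 3(2) + 3(3) = 20 ✓
  (2) 2 < 3 ✓
  (3) -4 = 2 × -2, remainder 0 ✓
  (4) x = 1, target 1 ✓ (first branch holds)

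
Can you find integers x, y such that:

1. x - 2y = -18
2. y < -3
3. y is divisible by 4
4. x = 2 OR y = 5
No

A contradictory subset is {x - 2y = -18, y < -3, x = 2 OR y = 5}. No integer assignment can satisfy these jointly:

  - x - 2y = -18: is a linear equation tying the variables together
  - y < -3: bounds one variable relative to a constant
  - x = 2 OR y = 5: forces a choice: either x = 2 or y = 5

Split on the disjunction (x = 2 OR y = 5):
  • If x = 2: the equation forces y = 10, which contradicts the bound y ≤ -4.
  • If y = 5: this contradicts the bound y ≤ -4.
Both branches are infeasible, so the system has no integer solution.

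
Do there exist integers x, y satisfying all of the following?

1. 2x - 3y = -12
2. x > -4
Yes

Take x = -3, y = 2. Substituting into each constraint:
  (1) 2(-3) - 3(2) = -12 ✓
  (2) -3 > -4 ✓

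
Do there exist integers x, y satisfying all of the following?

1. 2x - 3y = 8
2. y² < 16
Yes

Take x = 4, y = 0. Substituting into each constraint:
  (1) 2(4) - 3(0) = 8 ✓
  (2) y² = (0)² = 0, and 0 < 16 ✓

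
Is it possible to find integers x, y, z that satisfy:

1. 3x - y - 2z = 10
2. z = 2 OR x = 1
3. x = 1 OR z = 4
Yes

Take x = 1, y = 1, z = -4. Substituting into each constraint:
  (1) 3(1) + (-1) - 2(-4) = 10 ✓
  (2) x = 1, target 1 ✓ (second branch holds)
  (3) x = 1, target 1 ✓ (first branch holds)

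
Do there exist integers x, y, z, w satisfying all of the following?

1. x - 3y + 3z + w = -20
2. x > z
Yes

Take x = 1, y = 7, z = 0, w = 0. Substituting into each constraint:
  (1) 1 - 3(7) + 3(0) + 0 = -20 ✓
  (2) 1 > 0 ✓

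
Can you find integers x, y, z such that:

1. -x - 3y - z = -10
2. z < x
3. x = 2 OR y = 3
Yes

Take x = 1, y = 3, z = 0. Substituting into each constraint:
  (1) (-1) - 3(3) + 0 = -10 ✓
  (2) 0 < 1 ✓
  (3) y = 3, target 3 ✓ (second branch holds)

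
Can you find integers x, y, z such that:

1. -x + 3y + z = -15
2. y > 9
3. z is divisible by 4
Yes

Take x = 45, y = 10, z = 0. Substituting into each constraint:
  (1) (-45) + 3(10) + 0 = -15 ✓
  (2) 10 > 9 ✓
  (3) 0 = 4 × 0, remainder 0 ✓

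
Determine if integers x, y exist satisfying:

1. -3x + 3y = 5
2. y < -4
No

Even the single constraint (-3x + 3y = 5) is infeasible over the integers.

  - -3x + 3y = 5: every term on the left is divisible by 3, so the LHS ≡ 0 (mod 3), but the RHS 5 is not — no integer solution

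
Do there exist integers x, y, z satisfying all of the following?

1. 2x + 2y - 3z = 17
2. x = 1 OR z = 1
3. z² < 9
Yes

Take x = 2, y = 8, z = 1. Substituting into each constraint:
  (1) 2(2) + 2(8) - 3(1) = 17 ✓
  (2) z = 1, target 1 ✓ (second branch holds)
  (3) z² = (1)² = 1, and 1 < 9 ✓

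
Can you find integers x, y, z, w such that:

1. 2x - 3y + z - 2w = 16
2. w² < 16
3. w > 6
No

A contradictory subset is {w² < 16, w > 6}. No integer assignment can satisfy these jointly:

  - w² < 16: restricts w to |w| ≤ 3
  - w > 6: bounds one variable relative to a constant

Direct contradiction: the bounds on w require w ≥ 7 and w ≤ 3 simultaneously, which is empty.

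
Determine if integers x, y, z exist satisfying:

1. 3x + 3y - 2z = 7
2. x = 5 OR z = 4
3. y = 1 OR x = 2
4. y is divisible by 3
Yes

Take x = 2, y = 3, z = 4. Substituting into each constraint:
  (1) 3(2) + 3(3) - 2(4) = 7 ✓
  (2) z = 4, target 4 ✓ (second branch holds)
  (3) x = 2, target 2 ✓ (second branch holds)
  (4) 3 = 3 × 1, remainder 0 ✓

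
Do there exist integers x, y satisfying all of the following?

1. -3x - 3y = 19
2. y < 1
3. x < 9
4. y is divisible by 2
No

Even the single constraint (-3x - 3y = 19) is infeasible over the integers.

  - -3x - 3y = 19: every term on the left is divisible by 3, so the LHS ≡ 0 (mod 3), but the RHS 19 is not — no integer solution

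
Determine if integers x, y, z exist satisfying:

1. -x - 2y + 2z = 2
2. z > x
Yes

Take x = 0, y = 0, z = 1. Substituting into each constraint:
  (1) 0 - 2(0) + 2(1) = 2 ✓
  (2) 1 > 0 ✓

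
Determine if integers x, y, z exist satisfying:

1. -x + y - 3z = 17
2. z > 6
Yes

Take x = -38, y = 0, z = 7. Substituting into each constraint:
  (1) 38 + 0 - 3(7) = 17 ✓
  (2) 7 > 6 ✓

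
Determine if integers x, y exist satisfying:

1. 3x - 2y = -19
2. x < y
Yes

Take x = 1, y = 11. Substituting into each constraint:
  (1) 3(1) - 2(11) = -19 ✓
  (2) 1 < 11 ✓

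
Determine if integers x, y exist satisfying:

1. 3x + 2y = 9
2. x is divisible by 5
Yes

Take x = -5, y = 12. Substituting into each constraint:
  (1) 3(-5) + 2(12) = 9 ✓
  (2) -5 = 5 × -1, remainder 0 ✓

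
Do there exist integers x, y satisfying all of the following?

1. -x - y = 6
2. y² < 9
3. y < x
No

The full constraint system is jointly infeasible over the integers. Each constraint and what it forces:

  - -x - y = 6: is a linear equation tying the variables together
  - y² < 9: restricts y to |y| ≤ 2
  - y < x: bounds one variable relative to another variable

Propagating the comparison: x > y and y ≥ -2 give x ≥ -1. Range argument: with x ∈ [-1, ∞], y ∈ [-2, 2], the left side of the equation is at most 3, but the right side is 6 > 3. No integer solution exists.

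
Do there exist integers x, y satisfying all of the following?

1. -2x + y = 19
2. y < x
Yes

Take x = -20, y = -21. Substituting into each constraint:
  (1) -2(-20) + (-21) = 19 ✓
  (2) -21 < -20 ✓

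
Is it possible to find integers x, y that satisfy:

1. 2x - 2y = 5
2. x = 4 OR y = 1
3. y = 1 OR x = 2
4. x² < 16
No

Even the single constraint (2x - 2y = 5) is infeasible over the integers.

  - 2x - 2y = 5: every term on the left is divisible by 2, so the LHS ≡ 0 (mod 2), but the RHS 5 is not — no integer solution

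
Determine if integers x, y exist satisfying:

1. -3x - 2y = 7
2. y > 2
Yes

Take x = -5, y = 4. Substituting into each constraint:
  (1) -3(-5) - 2(4) = 7 ✓
  (2) 4 > 2 ✓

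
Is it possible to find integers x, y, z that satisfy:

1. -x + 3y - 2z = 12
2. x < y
Yes

Take x = -2, y = 0, z = -5. Substituting into each constraint:
  (1) 2 + 3(0) - 2(-5) = 12 ✓
  (2) -2 < 0 ✓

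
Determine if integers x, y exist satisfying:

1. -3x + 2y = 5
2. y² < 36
Yes

Take x = -1, y = 1. Substituting into each constraint:
  (1) -3(-1) + 2(1) = 5 ✓
  (2) y² = (1)² = 1, and 1 < 36 ✓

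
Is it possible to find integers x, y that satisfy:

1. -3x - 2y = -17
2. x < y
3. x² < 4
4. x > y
No

A contradictory subset is {x < y, x > y}. No integer assignment can satisfy these jointly:

  - x < y: bounds one variable relative to another variable
  - x > y: bounds one variable relative to another variable

Direct contradiction: y > x and x > y cannot both hold.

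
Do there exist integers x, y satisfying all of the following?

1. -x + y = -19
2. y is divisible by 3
Yes

Take x = 19, y = 0. Substituting into each constraint:
  (1) (-19) + 0 = -19 ✓
  (2) 0 = 3 × 0, remainder 0 ✓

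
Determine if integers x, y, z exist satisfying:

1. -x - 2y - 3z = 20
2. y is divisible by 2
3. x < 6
Yes

Take x = -20, y = 0, z = 0. Substituting into each constraint:
  (1) 20 - 2(0) - 3(0) = 20 ✓
  (2) 0 = 2 × 0, remainder 0 ✓
  (3) -20 < 6 ✓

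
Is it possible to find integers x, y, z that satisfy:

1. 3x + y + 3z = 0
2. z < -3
Yes

Take x = 4, y = 0, z = -4. Substituting into each constraint:
  (1) 3(4) + 0 + 3(-4) = 0 ✓
  (2) -4 < -3 ✓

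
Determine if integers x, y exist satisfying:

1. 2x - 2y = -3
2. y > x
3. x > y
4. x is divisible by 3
No

Even the single constraint (2x - 2y = -3) is infeasible over the integers.

  - 2x - 2y = -3: every term on the left is divisible by 2, so the LHS ≡ 0 (mod 2), but the RHS -3 is not — no integer solution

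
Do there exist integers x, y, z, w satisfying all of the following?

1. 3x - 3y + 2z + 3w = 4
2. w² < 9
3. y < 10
Yes

Take x = 0, y = 0, z = 2, w = 0. Substituting into each constraint:
  (1) 3(0) - 3(0) + 2(2) + 3(0) = 4 ✓
  (2) w² = (0)² = 0, and 0 < 9 ✓
  (3) 0 < 10 ✓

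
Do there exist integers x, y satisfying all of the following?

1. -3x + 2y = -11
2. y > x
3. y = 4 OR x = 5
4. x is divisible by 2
No

A contradictory subset is {-3x + 2y = -11, y > x, y = 4 OR x = 5}. No integer assignment can satisfy these jointly:

  - -3x + 2y = -11: is a linear equation tying the variables together
  - y > x: bounds one variable relative to another variable
  - y = 4 OR x = 5: forces a choice: either y = 4 or x = 5

Split on the disjunction (y = 4 OR x = 5):
  • If y = 4: with y = 4, every remaining term of the linear equation is divisible by 3, so the left side is ≡ 0 (mod 3); but the right side -19 ≡ 2 (mod 3). No integers can satisfy it.
  • If x = 5: the equation forces y = 2, giving (x, y) = (5, 2), which violates y > x.
Both branches are infeasible, so the system has no integer solution.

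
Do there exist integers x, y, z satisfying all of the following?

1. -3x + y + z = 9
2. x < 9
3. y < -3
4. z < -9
Yes

Take x = -8, y = -5, z = -10. Substituting into each constraint:
  (1) -3(-8) + (-5) + (-10) = 9 ✓
  (2) -8 < 9 ✓
  (3) -5 < -3 ✓
  (4) -10 < -9 ✓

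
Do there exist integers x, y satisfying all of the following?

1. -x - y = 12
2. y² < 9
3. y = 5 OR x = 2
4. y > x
No

The full constraint system is jointly infeasible over the integers. Each constraint and what it forces:

  - -x - y = 12: is a linear equation tying the variables together
  - y² < 9: restricts y to |y| ≤ 2
  - y = 5 OR x = 2: forces a choice: either y = 5 or x = 2
  - y > x: bounds one variable relative to another variable

Split on the disjunction (y = 5 OR x = 2):
  • If y = 5: this contradicts y² < 9, which requires |y| ≤ 2.
  • If x = 2: the equation forces y = -14, but y² < 9 requires |y| ≤ 2.
Both branches are infeasible, so the system has no integer solution.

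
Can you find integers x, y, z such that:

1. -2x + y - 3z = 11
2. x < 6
Yes

Take x = 2, y = 0, z = -5. Substituting into each constraint:
  (1) -2(2) + 0 - 3(-5) = 11 ✓
  (2) 2 < 6 ✓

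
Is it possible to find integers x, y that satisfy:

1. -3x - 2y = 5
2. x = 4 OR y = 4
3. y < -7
No

The full constraint system is jointly infeasible over the integers. Each constraint and what it forces:

  - -3x - 2y = 5: is a linear equation tying the variables together
  - x = 4 OR y = 4: forces a choice: either x = 4 or y = 4
  - y < -7: bounds one variable relative to a constant

Split on the disjunction (x = 4 OR y = 4):
  • If x = 4: with x = 4, every remaining term of the linear equation is divisible by 2, so the left side is ≡ 0 (mod 2); but the right side 17 ≡ 1 (mod 2). No integers can satisfy it.
  • If y = 4: this contradicts the bound y ≤ -8.
Both branches are infeasible, so the system has no integer solution.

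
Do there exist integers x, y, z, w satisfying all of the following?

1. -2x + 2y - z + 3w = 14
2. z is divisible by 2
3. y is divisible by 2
Yes

Take x = -7, y = 0, z = 0, w = 0. Substituting into each constraint:
  (1) -2(-7) + 2(0) + 0 + 3(0) = 14 ✓
  (2) 0 = 2 × 0, remainder 0 ✓
  (3) 0 = 2 × 0, remainder 0 ✓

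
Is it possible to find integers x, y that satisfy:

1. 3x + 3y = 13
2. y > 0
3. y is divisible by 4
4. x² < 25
No

Even the single constraint (3x + 3y = 13) is infeasible over the integers.

  - 3x + 3y = 13: every term on the left is divisible by 3, so the LHS ≡ 0 (mod 3), but the RHS 13 is not — no integer solution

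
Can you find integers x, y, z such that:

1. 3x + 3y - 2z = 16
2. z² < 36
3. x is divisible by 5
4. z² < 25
Yes

Take x = 0, y = 6, z = 1. Substituting into each constraint:
  (1) 3(0) + 3(6) - 2(1) = 16 ✓
  (2) z² = (1)² = 1, and 1 < 36 ✓
  (3) 0 = 5 × 0, remainder 0 ✓
  (4) z² = (1)² = 1, and 1 < 25 ✓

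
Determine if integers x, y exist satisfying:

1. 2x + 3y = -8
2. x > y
Yes

Take x = -1, y = -2. Substituting into each constraint:
  (1) 2(-1) + 3(-2) = -8 ✓
  (2) -1 > -2 ✓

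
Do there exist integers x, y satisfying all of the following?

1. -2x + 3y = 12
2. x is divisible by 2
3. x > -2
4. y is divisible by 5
Yes

Take x = 24, y = 20. Substituting into each constraint:
  (1) -2(24) + 3(20) = 12 ✓
  (2) 24 = 2 × 12, remainder 0 ✓
  (3) 24 > -2 ✓
  (4) 20 = 5 × 4, remainder 0 ✓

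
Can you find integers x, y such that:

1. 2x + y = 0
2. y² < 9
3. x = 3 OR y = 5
No

The full constraint system is jointly infeasible over the integers. Each constraint and what it forces:

  - 2x + y = 0: is a linear equation tying the variables together
  - y² < 9: restricts y to |y| ≤ 2
  - x = 3 OR y = 5: forces a choice: either x = 3 or y = 5

Split on the disjunction (x = 3 OR y = 5):
  • If x = 3: the equation forces y = -6, but y² < 9 requires |y| ≤ 2.
  • If y = 5: this contradicts y² < 9, which requires |y| ≤ 2.
Both branches are infeasible, so the system has no integer solution.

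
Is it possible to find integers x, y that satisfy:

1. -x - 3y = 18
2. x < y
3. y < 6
Yes

Take x = -6, y = -4. Substituting into each constraint:
  (1) 6 - 3(-4) = 18 ✓
  (2) -6 < -4 ✓
  (3) -4 < 6 ✓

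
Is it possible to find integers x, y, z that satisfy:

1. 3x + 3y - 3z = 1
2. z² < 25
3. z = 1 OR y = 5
No

Even the single constraint (3x + 3y - 3z = 1) is infeasible over the integers.

  - 3x + 3y - 3z = 1: every term on the left is divisible by 3, so the LHS ≡ 0 (mod 3), but the RHS 1 is not — no integer solution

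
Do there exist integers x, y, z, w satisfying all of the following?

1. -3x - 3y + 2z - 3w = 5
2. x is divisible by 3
Yes

Take x = 0, y = 0, z = 1, w = -1. Substituting into each constraint:
  (1) -3(0) - 3(0) + 2(1) - 3(-1) = 5 ✓
  (2) 0 = 3 × 0, remainder 0 ✓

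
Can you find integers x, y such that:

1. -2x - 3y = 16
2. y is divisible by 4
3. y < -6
Yes

Take x = 4, y = -8. Substituting into each constraint:
  (1) -2(4) - 3(-8) = 16 ✓
  (2) -8 = 4 × -2, remainder 0 ✓
  (3) -8 < -6 ✓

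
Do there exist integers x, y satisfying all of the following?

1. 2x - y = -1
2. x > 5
Yes

Take x = 6, y = 13. Substituting into each constraint:
  (1) 2(6) + (-13) = -1 ✓
  (2) 6 > 5 ✓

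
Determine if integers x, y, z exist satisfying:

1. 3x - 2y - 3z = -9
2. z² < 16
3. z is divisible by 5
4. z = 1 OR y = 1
No

A contradictory subset is {3x - 2y - 3z = -9, z is divisible by 5, z = 1 OR y = 1}. No integer assignment can satisfy these jointly:

  - 3x - 2y - 3z = -9: is a linear equation tying the variables together
  - z is divisible by 5: restricts z to multiples of 5
  - z = 1 OR y = 1: forces a choice: either z = 1 or y = 1

Split on the disjunction (z = 1 OR y = 1):
  • If z = 1: this contradicts the divisibility constraint — 1 is not a multiple of 5.
  • If y = 1: with y = 1, writing z = 5z', every remaining term of the linear equation is divisible by 3, so the left side is ≡ 0 (mod 3); but the right side -7 ≡ 2 (mod 3). No integers can satisfy it.
Both branches are infeasible, so the system has no integer solution.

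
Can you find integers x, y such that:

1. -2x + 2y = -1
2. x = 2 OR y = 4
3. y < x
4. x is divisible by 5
No

Even the single constraint (-2x + 2y = -1) is infeasible over the integers.

  - -2x + 2y = -1: every term on the left is divisible by 2, so the LHS ≡ 0 (mod 2), but the RHS -1 is not — no integer solution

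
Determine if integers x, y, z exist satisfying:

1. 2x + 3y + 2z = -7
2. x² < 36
Yes

Take x = 0, y = 1, z = -5. Substituting into each constraint:
  (1) 2(0) + 3(1) + 2(-5) = -7 ✓
  (2) x² = (0)² = 0, and 0 < 36 ✓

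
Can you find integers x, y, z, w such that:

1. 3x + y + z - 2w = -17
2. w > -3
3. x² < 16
Yes

Take x = 0, y = -17, z = 0, w = 0. Substituting into each constraint:
  (1) 3(0) + (-17) + 0 - 2(0) = -17 ✓
  (2) 0 > -3 ✓
  (3) x² = (0)² = 0, and 0 < 16 ✓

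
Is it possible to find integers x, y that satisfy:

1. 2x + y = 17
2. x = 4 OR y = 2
Yes

Take x = 4, y = 9. Substituting into each constraint:
  (1) 2(4) + 9 = 17 ✓
  (2) x = 4, target 4 ✓ (first branch holds)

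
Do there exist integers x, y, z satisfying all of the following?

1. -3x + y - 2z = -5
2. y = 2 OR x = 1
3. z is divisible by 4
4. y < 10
Yes

Take x = 1, y = -2, z = 0. Substituting into each constraint:
  (1) -3(1) + (-2) - 2(0) = -5 ✓
  (2) x = 1, target 1 ✓ (second branch holds)
  (3) 0 = 4 × 0, remainder 0 ✓
  (4) -2 < 10 ✓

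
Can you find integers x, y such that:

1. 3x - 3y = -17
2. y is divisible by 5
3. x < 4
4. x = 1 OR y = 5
No

Even the single constraint (3x - 3y = -17) is infeasible over the integers.

  - 3x - 3y = -17: every term on the left is divisible by 3, so the LHS ≡ 0 (mod 3), but the RHS -17 is not — no integer solution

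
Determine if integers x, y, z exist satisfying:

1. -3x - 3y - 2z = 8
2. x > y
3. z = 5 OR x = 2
Yes

Take x = -2, y = -4, z = 5. Substituting into each constraint:
  (1) -3(-2) - 3(-4) - 2(5) = 8 ✓
  (2) -2 > -4 ✓
  (3) z = 5, target 5 ✓ (first branch holds)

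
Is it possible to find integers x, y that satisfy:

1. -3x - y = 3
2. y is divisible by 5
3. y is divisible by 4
Yes

Take x = -1, y = 0. Substituting into each constraint:
  (1) -3(-1) + 0 = 3 ✓
  (2) 0 = 5 × 0, remainder 0 ✓
  (3) 0 = 4 × 0, remainder 0 ✓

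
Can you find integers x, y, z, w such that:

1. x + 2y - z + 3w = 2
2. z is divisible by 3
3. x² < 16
Yes

Take x = 2, y = 0, z = 0, w = 0. Substituting into each constraint:
  (1) 2 + 2(0) + 0 + 3(0) = 2 ✓
  (2) 0 = 3 × 0, remainder 0 ✓
  (3) x² = (2)² = 4, and 4 < 16 ✓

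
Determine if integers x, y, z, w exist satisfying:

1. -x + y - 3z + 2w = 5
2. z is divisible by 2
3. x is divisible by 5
Yes

Take x = 0, y = 5, z = 0, w = 0. Substituting into each constraint:
  (1) 0 + 5 - 3(0) + 2(0) = 5 ✓
  (2) 0 = 2 × 0, remainder 0 ✓
  (3) 0 = 5 × 0, remainder 0 ✓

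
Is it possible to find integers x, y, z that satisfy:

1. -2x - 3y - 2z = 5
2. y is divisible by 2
No

The full constraint system is jointly infeasible over the integers. Each constraint and what it forces:

  - -2x - 3y - 2z = 5: is a linear equation tying the variables together
  - y is divisible by 2: restricts y to multiples of 2

Modular obstruction: writing y = 2y', every remaining term of the linear equation is divisible by 2, so the left side is ≡ 0 (mod 2); but the right side 5 ≡ 1 (mod 2). No integers can satisfy it.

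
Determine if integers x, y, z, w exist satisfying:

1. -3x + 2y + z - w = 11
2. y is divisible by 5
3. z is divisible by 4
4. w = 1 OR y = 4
Yes

Take x = 2, y = 5, z = 8, w = 1. Substituting into each constraint:
  (1) -3(2) + 2(5) + 8 + (-1) = 11 ✓
  (2) 5 = 5 × 1, remainder 0 ✓
  (3) 8 = 4 × 2, remainder 0 ✓
  (4) w = 1, target 1 ✓ (first branch holds)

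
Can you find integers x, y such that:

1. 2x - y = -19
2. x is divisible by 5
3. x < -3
Yes

Take x = -5, y = 9. Substituting into each constraint:
  (1) 2(-5) + (-9) = -19 ✓
  (2) -5 = 5 × -1, remainder 0 ✓
  (3) -5 < -3 ✓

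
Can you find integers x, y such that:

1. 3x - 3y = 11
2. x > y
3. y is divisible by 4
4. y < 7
No

Even the single constraint (3x - 3y = 11) is infeasible over the integers.

  - 3x - 3y = 11: every term on the left is divisible by 3, so the LHS ≡ 0 (mod 3), but the RHS 11 is not — no integer solution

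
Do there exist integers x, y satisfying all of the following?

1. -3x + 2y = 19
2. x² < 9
Yes

Take x = 1, y = 11. Substituting into each constraint:
  (1) -3(1) + 2(11) = 19 ✓
  (2) x² = (1)² = 1, and 1 < 9 ✓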